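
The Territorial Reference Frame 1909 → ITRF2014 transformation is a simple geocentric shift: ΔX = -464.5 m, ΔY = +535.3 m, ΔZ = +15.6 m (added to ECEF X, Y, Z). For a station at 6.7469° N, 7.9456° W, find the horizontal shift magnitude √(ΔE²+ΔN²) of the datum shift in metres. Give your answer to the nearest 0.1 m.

472.5 m

The local east axis at (φ, λ) is (−sin λ, cos λ, 0), so ΔE = −sin(-7.9456°)·(-464.5) + cos(-7.9456°)·535.3 = 465.95 m.
The local north axis is (−sin φ cos λ, −sin φ sin λ, cos φ), giving ΔN = 54.047 + 8.693 + 15.492 = 78.23 m.
Horizontal magnitude = √(ΔE² + ΔN²) = √(465.95² + 78.23²) = 472.47 m.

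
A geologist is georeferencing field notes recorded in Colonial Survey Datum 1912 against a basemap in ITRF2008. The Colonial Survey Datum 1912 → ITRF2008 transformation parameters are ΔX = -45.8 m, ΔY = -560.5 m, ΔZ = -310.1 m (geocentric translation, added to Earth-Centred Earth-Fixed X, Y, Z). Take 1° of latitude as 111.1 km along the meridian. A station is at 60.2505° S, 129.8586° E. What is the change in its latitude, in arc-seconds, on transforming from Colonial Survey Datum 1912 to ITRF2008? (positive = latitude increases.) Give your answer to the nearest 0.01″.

sin φ = -0.868203, cos φ = 0.496209, sin λ = 0.767628, cos λ = -0.640895.
North component: ΔN = −sin φ cos λ·ΔX − sin φ sin λ·ΔY + cos φ·ΔZ = −(-0.868203)(-0.640895)(-45.8) − (-0.868203)(0.767628)(-560.5) + (0.496209)(-310.1) = -501.94 m.
1° of latitude spans 111100 m, so Δφ = -501.94 / 111100 × 3600 = -16.264″.

Δφ = -16.26″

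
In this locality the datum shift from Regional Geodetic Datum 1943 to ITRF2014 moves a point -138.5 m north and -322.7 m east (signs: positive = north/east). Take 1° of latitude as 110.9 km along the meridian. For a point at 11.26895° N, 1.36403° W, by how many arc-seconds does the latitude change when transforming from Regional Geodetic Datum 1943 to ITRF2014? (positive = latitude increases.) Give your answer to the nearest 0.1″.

1° of latitude = 110.9 km, so Δφ = -138.5 / 110900 = -0.0012489° = -4.496″.

Δφ = -4.5″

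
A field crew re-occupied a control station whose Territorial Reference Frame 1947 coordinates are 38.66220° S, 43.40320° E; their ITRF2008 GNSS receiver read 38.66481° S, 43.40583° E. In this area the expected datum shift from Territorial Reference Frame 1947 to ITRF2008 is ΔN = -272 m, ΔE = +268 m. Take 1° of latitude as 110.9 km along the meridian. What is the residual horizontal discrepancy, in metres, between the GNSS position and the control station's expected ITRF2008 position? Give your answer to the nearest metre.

44 m

Observed coordinate differences: Δφ = -0.00261°, Δλ = +0.00263°.
Converting to metres (1° lat = 110900 m, cos φ = 0.780843): observed ΔN = -289.4 m, observed ΔE = 227.7 m.
Subtracting the expected shift leaves a residual of -289.4 − (-272) = -17.4 m north and 227.7 − (268) = -40.3 m east.
Residual distance = √((-17.4)² + (-40.3)²) = 43.9 m.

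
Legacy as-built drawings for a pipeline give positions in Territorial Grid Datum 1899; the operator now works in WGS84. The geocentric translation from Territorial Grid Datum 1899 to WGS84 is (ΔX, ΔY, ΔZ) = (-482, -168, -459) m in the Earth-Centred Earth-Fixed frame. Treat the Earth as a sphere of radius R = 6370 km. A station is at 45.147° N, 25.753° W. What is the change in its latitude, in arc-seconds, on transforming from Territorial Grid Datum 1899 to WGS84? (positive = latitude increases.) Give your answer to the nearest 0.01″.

sin φ = 0.708919, cos φ = 0.705290, sin λ = -0.434492, cos λ = 0.900675.
North component: ΔN = −sin φ cos λ·ΔX − sin φ sin λ·ΔY + cos φ·ΔZ = −(0.708919)(0.900675)(-482) − (0.708919)(-0.434492)(-168) + (0.705290)(-459) = -67.72 m.
1° of latitude spans πR/180 = 111177 m, so Δφ = -67.72 / 111177 × 3600 = -2.193″.

Δφ = -2.19″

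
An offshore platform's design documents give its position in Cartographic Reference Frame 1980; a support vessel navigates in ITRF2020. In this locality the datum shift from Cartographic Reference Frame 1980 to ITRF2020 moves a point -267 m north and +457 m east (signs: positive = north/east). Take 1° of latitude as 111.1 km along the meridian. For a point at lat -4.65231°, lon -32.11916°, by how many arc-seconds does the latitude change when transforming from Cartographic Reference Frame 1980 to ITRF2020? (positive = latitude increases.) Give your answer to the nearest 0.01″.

1° of latitude = 111.1 km, so Δφ = -267.0 / 111100 = -0.0024032° = -8.652″.

Δφ = -8.65″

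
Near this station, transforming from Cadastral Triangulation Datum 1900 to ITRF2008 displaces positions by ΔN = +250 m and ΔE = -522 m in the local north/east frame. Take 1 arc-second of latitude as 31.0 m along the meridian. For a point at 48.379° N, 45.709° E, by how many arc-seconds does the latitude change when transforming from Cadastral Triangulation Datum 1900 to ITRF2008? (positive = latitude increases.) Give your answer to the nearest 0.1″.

Δφ = 8.1″

1″ of latitude = 31.00 m, so Δφ = 250.0 / 31.00 = 8.065″.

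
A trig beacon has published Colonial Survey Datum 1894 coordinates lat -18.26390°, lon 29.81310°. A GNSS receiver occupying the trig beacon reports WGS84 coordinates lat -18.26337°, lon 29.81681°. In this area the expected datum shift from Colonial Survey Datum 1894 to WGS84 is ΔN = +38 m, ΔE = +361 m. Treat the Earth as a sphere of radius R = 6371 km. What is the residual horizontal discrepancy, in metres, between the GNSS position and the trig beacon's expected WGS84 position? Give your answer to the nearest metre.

Observed coordinate differences: Δφ = +0.00053°, Δλ = +0.00371°.
Converting to metres (1° lat = 111195 m, cos φ = 0.949623): observed ΔN = 58.9 m, observed ΔE = 391.8 m.
Subtracting the expected shift leaves a residual of 58.9 − (38) = 20.9 m north and 391.8 − (361) = 30.8 m east.
Residual distance = √(20.9² + 30.8²) = 37.2 m.

37 m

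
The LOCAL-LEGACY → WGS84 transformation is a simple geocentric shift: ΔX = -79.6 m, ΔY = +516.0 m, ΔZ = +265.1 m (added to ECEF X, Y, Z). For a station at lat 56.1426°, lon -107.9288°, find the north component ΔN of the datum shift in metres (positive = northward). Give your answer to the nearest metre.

The local north axis is (−sin φ cos λ, −sin φ sin λ, cos φ), giving ΔN = -20.348 + 407.692 + 147.695 = 535.04 m.

ΔN = 535 m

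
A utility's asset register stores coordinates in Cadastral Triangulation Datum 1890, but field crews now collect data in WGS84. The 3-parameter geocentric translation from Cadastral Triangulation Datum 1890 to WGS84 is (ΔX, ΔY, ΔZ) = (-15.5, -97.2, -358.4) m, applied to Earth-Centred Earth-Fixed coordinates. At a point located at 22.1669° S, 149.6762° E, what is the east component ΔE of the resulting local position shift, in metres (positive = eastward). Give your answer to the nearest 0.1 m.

ΔE = 91.7 m

At φ = -22.1669°, λ = 149.6762°: sin φ = -0.377306, cos φ = 0.926089, sin λ = 0.504886, cos λ = -0.863186.
ΔE = −sin λ·ΔX + cos λ·ΔY = −(0.504886)·(-15.5) + (-0.863186)·(-97.2) = 91.73 m.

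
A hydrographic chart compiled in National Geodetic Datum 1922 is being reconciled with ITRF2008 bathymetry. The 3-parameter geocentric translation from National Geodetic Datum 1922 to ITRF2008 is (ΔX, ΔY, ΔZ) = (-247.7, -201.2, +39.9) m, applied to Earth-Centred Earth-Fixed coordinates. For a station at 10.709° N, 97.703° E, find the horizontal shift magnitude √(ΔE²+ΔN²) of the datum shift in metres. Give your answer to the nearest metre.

The local east axis at (φ, λ) is (−sin λ, cos λ, 0), so ΔE = −sin(97.703°)·(-247.7) + cos(97.703°)·(-201.2) = 272.43 m.
The local north axis is (−sin φ cos λ, −sin φ sin λ, cos φ), giving ΔN = -6.169 + 37.050 + 39.205 = 70.09 m.
Horizontal magnitude = √(ΔE² + ΔN²) = √(272.43² + 70.09²) = 281.30 m.

281 m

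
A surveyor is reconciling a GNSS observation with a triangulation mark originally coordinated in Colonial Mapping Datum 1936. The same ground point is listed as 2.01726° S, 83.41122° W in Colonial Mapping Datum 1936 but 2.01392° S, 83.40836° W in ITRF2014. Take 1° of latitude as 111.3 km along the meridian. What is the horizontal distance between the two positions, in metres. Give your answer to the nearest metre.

489 m

Δφ = -2.01392° − -2.01726° = +0.00334°; Δλ = -83.40836° − -83.41122° = +0.00286°.
ΔN = Δφ × 111300 = 371.7 m; ΔE = Δλ × 111300 × cos(-2.01726°) = +0.00286 × 111300 × 0.999380 = 318.1 m.
Distance = √(ΔE² + ΔN²) = √(318.1² + 371.7²) = 489.3 m.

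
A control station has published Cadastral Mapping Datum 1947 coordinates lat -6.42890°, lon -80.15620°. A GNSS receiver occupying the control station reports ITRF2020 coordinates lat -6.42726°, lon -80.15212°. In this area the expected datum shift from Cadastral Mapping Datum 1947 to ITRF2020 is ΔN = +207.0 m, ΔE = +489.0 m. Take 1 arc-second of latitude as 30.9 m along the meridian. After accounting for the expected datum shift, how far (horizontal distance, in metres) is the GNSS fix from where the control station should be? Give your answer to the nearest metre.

45 m

Observed coordinate differences: Δφ = +0.00164°, Δλ = +0.00408°.
Converting to metres (1° lat = 111240 m, cos φ = 0.993712): observed ΔN = 182.4 m, observed ΔE = 451.0 m.
Subtracting the expected shift leaves a residual of 182.4 − (207.0) = -24.6 m north and 451.0 − (489.0) = -38.0 m east.
Residual distance = √((-24.6)² + (-38.0)²) = 45.2 m.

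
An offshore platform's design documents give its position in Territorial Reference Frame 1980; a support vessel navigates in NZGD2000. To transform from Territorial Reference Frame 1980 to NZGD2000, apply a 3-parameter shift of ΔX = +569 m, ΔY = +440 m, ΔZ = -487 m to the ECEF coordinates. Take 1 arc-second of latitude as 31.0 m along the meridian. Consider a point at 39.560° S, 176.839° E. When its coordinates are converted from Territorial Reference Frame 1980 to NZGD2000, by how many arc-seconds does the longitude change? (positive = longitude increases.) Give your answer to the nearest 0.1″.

Δλ = -19.7″

sin φ = -0.636886, cos φ = 0.770958, sin λ = 0.055142, cos λ = -0.998479.
East component: ΔE = −sin λ·ΔX + cos λ·ΔY = −(0.055142)(569) + (-0.998479)(440) = -470.71 m.
1° of latitude spans 3600 × 31.00 = 111600 m; at latitude φ, 1° of longitude spans that × cos φ = 86038.9 m, so Δλ = -470.71 / 86038.9 × 3600 = -19.695″.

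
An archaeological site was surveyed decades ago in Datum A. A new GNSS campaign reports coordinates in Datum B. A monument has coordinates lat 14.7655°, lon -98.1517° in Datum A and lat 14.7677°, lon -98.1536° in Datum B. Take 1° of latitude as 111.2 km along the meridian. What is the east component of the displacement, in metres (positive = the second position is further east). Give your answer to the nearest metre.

ΔE = -204 m

Δφ = 14.7677° − 14.7655° = +0.0022°; Δλ = -98.1536° − -98.1517° = -0.0019°.
ΔN = Δφ × 111200 = 244.6 m; ΔE = Δλ × 111200 × cos(14.7655°) = -0.0019 × 111200 × 0.966977 = -204.3 m.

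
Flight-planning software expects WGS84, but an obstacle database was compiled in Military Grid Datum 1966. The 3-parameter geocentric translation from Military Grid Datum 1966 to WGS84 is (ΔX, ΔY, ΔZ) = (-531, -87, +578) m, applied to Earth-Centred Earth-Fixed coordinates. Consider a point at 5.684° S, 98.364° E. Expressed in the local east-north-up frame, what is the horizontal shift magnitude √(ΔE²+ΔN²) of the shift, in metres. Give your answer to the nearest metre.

787 m

At φ = -5.684°, λ = 98.364°: sin φ = -0.099042, cos φ = 0.995083, sin λ = 0.989364, cos λ = -0.145461.
ΔE = −sin λ·ΔX + cos λ·ΔY = −(0.989364)·(-531) + (-0.145461)·(-87) = 538.01 m.
ΔN = −sin φ cos λ·ΔX − sin φ sin λ·ΔY + cos φ·ΔZ = −(-0.099042)(-0.145461)(-531) − (-0.099042)(0.989364)(-87) + (0.995083)(578) = 574.28 m.
Horizontal magnitude = √(ΔE² + ΔN²) = √(538.01² + 574.28²) = 786.93 m.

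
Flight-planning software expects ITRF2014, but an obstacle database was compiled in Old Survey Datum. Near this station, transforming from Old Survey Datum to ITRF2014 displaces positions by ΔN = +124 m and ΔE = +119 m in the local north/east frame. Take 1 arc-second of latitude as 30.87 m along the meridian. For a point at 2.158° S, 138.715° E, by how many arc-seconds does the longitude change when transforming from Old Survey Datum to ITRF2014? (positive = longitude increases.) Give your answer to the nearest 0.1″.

At latitude -2.158°, cos φ = 0.999291.
1″ of longitude at this latitude = 30.87 × cos φ = 30.8481 m, so Δλ = 119.0 / 30.8481 = 3.858″.

Δλ = 3.9″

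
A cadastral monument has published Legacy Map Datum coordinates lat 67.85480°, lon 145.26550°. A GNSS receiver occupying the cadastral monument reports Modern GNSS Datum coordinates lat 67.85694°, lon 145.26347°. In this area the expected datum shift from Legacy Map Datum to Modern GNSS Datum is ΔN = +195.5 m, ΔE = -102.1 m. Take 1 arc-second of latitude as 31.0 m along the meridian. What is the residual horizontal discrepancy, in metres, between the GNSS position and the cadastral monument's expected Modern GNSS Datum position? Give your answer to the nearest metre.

Observed coordinate differences: Δφ = +0.00214°, Δλ = -0.00203°.
Converting to metres (1° lat = 111600 m, cos φ = 0.376955): observed ΔN = 238.8 m, observed ΔE = -85.4 m.
Subtracting the expected shift leaves a residual of 238.8 − (195.5) = 43.3 m north and -85.4 − (-102.1) = 16.7 m east.
Residual distance = √(43.3² + 16.7²) = 46.4 m.

46 m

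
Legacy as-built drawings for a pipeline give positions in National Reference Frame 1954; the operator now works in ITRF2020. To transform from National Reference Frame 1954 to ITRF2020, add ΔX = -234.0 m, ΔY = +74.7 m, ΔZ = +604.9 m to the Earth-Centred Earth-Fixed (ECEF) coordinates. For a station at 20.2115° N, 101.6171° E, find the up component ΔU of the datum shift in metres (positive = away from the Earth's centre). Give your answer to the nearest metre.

The local up (radial) axis is (cos φ cos λ, cos φ sin λ, sin φ), giving ΔU = 44.219 + 68.664 + 208.985 = 321.87 m.

ΔU = 322 m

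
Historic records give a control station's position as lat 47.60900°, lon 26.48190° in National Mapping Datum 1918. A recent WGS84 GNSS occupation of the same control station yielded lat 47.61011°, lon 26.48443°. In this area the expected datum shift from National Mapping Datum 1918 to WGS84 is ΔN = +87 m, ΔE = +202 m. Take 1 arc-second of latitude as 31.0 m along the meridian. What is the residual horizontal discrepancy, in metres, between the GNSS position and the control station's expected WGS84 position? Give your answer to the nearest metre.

Observed coordinate differences: Δφ = +0.00111°, Δλ = +0.00253°.
Converting to metres (1° lat = 111600 m, cos φ = 0.674186): observed ΔN = 123.9 m, observed ΔE = 190.4 m.
Subtracting the expected shift leaves a residual of 123.9 − (87) = 36.9 m north and 190.4 − (202) = -11.6 m east.
Residual distance = √(36.9² + (-11.6)²) = 38.7 m.

39 m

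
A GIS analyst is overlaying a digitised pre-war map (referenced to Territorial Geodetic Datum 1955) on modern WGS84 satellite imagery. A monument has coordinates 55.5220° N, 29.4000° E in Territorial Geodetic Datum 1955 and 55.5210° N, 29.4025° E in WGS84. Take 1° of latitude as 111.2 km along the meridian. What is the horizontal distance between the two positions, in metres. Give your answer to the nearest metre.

193 m

Δφ = 55.5210° − 55.5220° = -0.0010°; Δλ = 29.4025° − 29.4000° = +0.0025°.
ΔN = Δφ × 111200 = -111.2 m; ΔE = Δλ × 111200 × cos(55.5220°) = +0.0025 × 111200 × 0.566090 = 157.4 m.
Distance = √(ΔE² + ΔN²) = √(157.4² + (-111.2)²) = 192.7 m.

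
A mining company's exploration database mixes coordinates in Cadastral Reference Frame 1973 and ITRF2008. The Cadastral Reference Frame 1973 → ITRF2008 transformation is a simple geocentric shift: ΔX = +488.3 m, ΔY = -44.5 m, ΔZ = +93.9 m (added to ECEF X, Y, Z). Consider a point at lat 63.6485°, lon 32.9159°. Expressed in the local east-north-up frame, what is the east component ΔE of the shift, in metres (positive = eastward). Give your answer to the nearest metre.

ΔE = -303 m

The local east axis at (φ, λ) is (−sin λ, cos λ, 0), so ΔE = −sin(32.9159°)·488.3 + cos(32.9159°)·(-44.5) = -302.70 m.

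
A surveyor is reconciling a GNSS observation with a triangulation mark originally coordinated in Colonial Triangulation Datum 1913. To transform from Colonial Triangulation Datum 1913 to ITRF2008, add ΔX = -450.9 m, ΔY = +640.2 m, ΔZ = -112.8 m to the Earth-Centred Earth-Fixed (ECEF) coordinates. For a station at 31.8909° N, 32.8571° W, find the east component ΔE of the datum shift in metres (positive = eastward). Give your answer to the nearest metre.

The local east axis at (φ, λ) is (−sin λ, cos λ, 0), so ΔE = −sin(-32.8571°)·(-450.9) + cos(-32.8571°)·640.2 = 293.15 m.

ΔE = 293 m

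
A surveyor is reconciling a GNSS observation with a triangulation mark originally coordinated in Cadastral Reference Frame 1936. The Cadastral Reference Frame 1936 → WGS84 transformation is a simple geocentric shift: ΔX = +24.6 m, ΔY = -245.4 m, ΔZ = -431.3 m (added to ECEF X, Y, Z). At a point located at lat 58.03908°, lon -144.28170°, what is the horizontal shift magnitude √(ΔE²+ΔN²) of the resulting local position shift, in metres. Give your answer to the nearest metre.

396 m

The local east axis at (φ, λ) is (−sin λ, cos λ, 0), so ΔE = −sin(-144.28170°)·24.6 + cos(-144.28170°)·(-245.4) = 213.60 m.
The local north axis is (−sin φ cos λ, −sin φ sin λ, cos φ), giving ΔN = 16.945 − 121.547 − 228.305 = -332.91 m.
Horizontal magnitude = √(ΔE² + ΔN²) = √(213.60² + (-332.91)²) = 395.54 m.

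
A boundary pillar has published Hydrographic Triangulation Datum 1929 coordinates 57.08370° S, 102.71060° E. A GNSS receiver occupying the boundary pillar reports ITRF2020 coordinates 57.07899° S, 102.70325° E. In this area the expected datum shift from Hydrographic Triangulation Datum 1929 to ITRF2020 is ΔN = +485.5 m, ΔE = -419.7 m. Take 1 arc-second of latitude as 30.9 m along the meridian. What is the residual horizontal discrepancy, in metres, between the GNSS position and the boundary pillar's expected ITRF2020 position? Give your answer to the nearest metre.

Observed coordinate differences: Δφ = +0.00471°, Δλ = -0.00735°.
Converting to metres (1° lat = 111240 m, cos φ = 0.543413): observed ΔN = 523.9 m, observed ΔE = -444.3 m.
Subtracting the expected shift leaves a residual of 523.9 − (485.5) = 38.4 m north and -444.3 − (-419.7) = -24.6 m east.
Residual distance = √(38.4² + (-24.6)²) = 45.6 m.

46 m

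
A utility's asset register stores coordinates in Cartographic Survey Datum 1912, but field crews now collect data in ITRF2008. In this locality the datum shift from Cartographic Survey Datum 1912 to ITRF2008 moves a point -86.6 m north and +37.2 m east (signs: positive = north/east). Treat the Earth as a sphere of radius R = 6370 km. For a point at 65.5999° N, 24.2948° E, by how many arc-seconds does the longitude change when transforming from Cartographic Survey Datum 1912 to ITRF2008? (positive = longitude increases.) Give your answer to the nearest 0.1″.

Δλ = 2.9″

At latitude 65.5999°, cos φ = 0.413106.
One radian of longitude at latitude φ spans R cos φ, so Δλ = ΔE / (R cos φ) = 37.2 / (6370000 × 0.413106) = 1.4137e-05 rad = 2.916″.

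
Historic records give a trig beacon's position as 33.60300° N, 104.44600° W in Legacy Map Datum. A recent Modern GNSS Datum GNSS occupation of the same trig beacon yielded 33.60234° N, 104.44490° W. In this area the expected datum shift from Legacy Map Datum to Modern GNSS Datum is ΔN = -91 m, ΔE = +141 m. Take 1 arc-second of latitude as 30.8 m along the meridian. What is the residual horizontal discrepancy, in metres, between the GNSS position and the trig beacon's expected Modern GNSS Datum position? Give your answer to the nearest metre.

43 m

Observed coordinate differences: Δφ = -0.00066°, Δλ = +0.00110°.
Converting to metres (1° lat = 110880 m, cos φ = 0.832892): observed ΔN = -73.2 m, observed ΔE = 101.6 m.
Subtracting the expected shift leaves a residual of -73.2 − (-91) = 17.8 m north and 101.6 − (141) = -39.4 m east.
Residual distance = √(17.8² + (-39.4)²) = 43.3 m.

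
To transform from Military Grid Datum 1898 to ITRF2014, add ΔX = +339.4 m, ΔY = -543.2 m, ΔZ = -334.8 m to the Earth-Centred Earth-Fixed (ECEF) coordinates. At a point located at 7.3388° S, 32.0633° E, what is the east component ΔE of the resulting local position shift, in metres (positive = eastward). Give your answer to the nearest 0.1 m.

ΔE = -640.5 m

The local east axis at (φ, λ) is (−sin λ, cos λ, 0), so ΔE = −sin(32.0633°)·339.4 + cos(32.0633°)·(-543.2) = -640.51 m.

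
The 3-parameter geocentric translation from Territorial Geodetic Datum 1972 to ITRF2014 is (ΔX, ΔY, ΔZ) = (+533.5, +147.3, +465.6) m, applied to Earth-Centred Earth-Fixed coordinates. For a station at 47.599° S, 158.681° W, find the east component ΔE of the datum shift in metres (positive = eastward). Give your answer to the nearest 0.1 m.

ΔE = 56.7 m

At φ = -47.599°, λ = -158.681°: sin φ = -0.738444, cos φ = 0.674315, sin λ = -0.363560, cos λ = -0.931571.
ΔE = −sin λ·ΔX + cos λ·ΔY = −(-0.363560)·(533.5) + (-0.931571)·(147.3) = 56.74 m.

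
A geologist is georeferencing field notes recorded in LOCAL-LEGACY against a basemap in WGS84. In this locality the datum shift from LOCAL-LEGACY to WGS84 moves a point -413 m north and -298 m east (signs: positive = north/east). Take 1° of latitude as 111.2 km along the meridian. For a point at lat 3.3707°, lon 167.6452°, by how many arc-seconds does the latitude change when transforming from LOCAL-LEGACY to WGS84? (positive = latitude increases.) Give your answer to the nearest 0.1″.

1° of latitude = 111.2 km, so Δφ = -413.0 / 111200 = -0.0037140° = -13.371″.

Δφ = -13.4″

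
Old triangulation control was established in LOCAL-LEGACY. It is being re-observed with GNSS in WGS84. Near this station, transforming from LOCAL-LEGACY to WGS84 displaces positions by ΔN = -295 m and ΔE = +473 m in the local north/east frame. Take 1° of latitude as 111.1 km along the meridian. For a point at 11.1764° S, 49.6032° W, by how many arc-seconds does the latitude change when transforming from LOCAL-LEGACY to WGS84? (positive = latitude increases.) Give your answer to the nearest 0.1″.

Δφ = -9.6″

1° of latitude = 111.1 km, so Δφ = -295.0 / 111100 = -0.0026553° = -9.559″.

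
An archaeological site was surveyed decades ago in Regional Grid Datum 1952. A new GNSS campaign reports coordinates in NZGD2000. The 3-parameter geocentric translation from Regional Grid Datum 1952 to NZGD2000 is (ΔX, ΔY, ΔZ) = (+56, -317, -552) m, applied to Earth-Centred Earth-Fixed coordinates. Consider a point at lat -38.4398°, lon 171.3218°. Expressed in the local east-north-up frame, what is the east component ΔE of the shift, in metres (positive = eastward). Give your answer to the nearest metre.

At φ = -38.4398°, λ = 171.3218°: sin φ = -0.621692, cos φ = 0.783262, sin λ = 0.150885, cos λ = -0.988551.
ΔE = −sin λ·ΔX + cos λ·ΔY = −(0.150885)·(56) + (-0.988551)·(-317) = 304.92 m.

ΔE = 305 m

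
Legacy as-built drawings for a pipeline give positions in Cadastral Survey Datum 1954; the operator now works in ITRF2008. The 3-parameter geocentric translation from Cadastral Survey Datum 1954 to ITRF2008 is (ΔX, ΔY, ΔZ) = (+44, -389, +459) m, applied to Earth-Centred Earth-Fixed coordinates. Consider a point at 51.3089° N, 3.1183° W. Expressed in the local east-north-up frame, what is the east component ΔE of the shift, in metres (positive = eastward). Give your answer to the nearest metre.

ΔE = -386 m

At φ = 51.3089°, λ = -3.1183°: sin φ = 0.780528, cos φ = 0.625121, sin λ = -0.054398, cos λ = 0.998519.
ΔE = −sin λ·ΔX + cos λ·ΔY = −(-0.054398)·(44) + (0.998519)·(-389) = -386.03 m.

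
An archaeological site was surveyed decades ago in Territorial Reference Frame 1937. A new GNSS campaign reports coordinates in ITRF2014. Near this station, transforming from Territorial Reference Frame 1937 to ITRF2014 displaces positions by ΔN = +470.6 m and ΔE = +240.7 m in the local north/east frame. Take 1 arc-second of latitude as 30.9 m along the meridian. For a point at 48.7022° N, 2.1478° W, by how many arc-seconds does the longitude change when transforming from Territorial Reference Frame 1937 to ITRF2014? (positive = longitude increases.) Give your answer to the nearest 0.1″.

Δλ = 11.8″

At latitude 48.7022°, cos φ = 0.659973.
1″ of longitude at this latitude = 30.90 × cos φ = 20.3932 m, so Δλ = 240.7 / 20.3932 = 11.803″.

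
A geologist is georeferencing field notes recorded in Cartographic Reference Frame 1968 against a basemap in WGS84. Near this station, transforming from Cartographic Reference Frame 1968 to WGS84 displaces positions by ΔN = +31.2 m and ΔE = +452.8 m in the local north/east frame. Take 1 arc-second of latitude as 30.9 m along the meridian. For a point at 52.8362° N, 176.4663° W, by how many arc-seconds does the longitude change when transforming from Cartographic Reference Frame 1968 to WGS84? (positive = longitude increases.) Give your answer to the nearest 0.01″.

Δλ = 24.26″

At latitude 52.8362°, cos φ = 0.604096.
1″ of longitude at this latitude = 30.90 × cos φ = 18.6666 m, so Δλ = 452.8 / 18.6666 = 24.257″.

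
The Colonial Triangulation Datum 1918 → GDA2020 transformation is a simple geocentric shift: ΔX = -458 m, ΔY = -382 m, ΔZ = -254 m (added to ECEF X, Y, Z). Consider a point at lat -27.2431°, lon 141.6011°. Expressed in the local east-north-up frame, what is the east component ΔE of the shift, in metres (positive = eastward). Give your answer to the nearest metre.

ΔE = 584 m

The local east axis at (φ, λ) is (−sin λ, cos λ, 0), so ΔE = −sin(141.6011°)·(-458) + cos(141.6011°)·(-382) = 583.85 m.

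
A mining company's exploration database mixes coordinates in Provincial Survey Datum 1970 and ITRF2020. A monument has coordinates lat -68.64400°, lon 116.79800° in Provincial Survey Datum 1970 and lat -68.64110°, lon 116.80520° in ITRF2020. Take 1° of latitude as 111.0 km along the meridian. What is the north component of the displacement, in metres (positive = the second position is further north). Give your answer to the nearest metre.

Δφ = -68.64110° − -68.64400° = +0.00290°; Δλ = 116.80520° − 116.79800° = +0.00720°.
ΔN = Δφ × 111000 = 321.9 m; ΔE = Δλ × 111000 × cos(-68.64400°) = +0.00720 × 111000 × 0.364162 = 291.0 m.

ΔN = 322 m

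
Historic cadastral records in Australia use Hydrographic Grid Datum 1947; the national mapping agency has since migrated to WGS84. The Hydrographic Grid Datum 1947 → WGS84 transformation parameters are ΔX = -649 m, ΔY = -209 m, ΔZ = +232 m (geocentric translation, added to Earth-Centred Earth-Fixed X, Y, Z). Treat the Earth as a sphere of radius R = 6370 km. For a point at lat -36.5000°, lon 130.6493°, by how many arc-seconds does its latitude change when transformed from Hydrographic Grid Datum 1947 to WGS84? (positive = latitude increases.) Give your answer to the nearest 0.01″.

Δφ = 11.13″

sin φ = -0.594823, cos φ = 0.803857, sin λ = 0.758711, cos λ = -0.651427.
North component: ΔN = −sin φ cos λ·ΔX − sin φ sin λ·ΔY + cos φ·ΔZ = −(-0.594823)(-0.651427)(-649) − (-0.594823)(0.758711)(-209) + (0.803857)(232) = 343.65 m.
1° of latitude spans πR/180 = 111177 m, so Δφ = 343.65 / 111177 × 3600 = 11.128″.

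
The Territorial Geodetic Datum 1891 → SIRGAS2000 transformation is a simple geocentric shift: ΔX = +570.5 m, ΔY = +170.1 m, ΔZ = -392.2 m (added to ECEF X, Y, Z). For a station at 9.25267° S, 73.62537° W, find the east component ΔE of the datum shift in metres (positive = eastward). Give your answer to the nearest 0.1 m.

At φ = -9.25267°, λ = -73.62537°: sin φ = -0.160789, cos φ = 0.986989, sin λ = -0.959439, cos λ = 0.281917.
ΔE = −sin λ·ΔX + cos λ·ΔY = −(-0.959439)·(570.5) + (0.281917)·(170.1) = 595.31 m.

ΔE = 595.3 m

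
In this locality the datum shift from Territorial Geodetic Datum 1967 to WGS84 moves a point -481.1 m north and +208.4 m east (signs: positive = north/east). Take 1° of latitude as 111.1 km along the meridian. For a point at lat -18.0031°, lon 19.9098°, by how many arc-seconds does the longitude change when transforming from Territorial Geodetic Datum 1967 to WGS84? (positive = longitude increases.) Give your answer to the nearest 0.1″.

At latitude -18.0031°, cos φ = 0.951040.
1° of longitude at this latitude = 111.1 × cos φ = 105.66 km, so Δλ = 208.4 / 105660.5 = 0.0019724° = 7.100″.

Δλ = 7.1″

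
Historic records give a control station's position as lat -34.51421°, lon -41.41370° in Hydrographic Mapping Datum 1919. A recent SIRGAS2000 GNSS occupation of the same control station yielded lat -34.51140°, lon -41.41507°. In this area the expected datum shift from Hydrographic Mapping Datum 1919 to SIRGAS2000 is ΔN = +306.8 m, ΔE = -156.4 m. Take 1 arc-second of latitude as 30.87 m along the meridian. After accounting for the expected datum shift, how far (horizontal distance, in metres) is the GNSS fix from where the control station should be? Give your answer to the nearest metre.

Observed coordinate differences: Δφ = +0.00281°, Δλ = -0.00137°.
Converting to metres (1° lat = 111132 m, cos φ = 0.823986): observed ΔN = 312.3 m, observed ΔE = -125.5 m.
Subtracting the expected shift leaves a residual of 312.3 − (306.8) = 5.5 m north and -125.5 − (-156.4) = 30.9 m east.
Residual distance = √(5.5² + 30.9²) = 31.4 m.

31 m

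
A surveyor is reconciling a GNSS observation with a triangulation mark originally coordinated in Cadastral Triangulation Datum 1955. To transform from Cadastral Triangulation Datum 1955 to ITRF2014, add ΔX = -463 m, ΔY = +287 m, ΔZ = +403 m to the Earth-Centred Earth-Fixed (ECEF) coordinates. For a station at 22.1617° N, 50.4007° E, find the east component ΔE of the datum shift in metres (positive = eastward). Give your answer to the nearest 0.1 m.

ΔE = 539.7 m

The local east axis at (φ, λ) is (−sin λ, cos λ, 0), so ΔE = −sin(50.4007°)·(-463) + cos(50.4007°)·287 = 539.69 m.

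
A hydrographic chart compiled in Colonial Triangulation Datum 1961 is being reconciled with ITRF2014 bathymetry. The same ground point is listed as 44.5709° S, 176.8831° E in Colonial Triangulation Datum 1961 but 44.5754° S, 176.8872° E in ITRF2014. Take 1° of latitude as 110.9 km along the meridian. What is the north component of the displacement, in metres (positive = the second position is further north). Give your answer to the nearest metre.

ΔN = -499 m

Δφ = -44.5754° − -44.5709° = -0.0045°; Δλ = 176.8872° − 176.8831° = +0.0041°.
ΔN = Δφ × 110900 = -499.1 m; ΔE = Δλ × 110900 × cos(-44.5709°) = +0.0041 × 110900 × 0.712383 = 323.9 m.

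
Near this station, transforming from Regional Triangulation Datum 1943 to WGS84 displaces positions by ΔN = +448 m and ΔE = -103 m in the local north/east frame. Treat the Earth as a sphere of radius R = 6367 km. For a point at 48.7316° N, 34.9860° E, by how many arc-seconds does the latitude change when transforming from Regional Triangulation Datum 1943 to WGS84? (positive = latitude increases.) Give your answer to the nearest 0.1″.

On a sphere of radius R, 1 rad of latitude = R, so Δφ = ΔN / R = 448.0 / 6367000 = 7.0363e-05 rad = 14.513″.

Δφ = 14.5″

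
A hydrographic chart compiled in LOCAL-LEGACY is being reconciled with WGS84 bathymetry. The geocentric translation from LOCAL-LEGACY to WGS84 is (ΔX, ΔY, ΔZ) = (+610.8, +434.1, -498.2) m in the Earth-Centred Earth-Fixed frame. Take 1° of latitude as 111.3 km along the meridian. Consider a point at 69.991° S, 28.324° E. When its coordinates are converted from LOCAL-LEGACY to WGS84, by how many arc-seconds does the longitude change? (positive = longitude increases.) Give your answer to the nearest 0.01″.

sin φ = -0.939639, cos φ = 0.342168, sin λ = 0.474457, cos λ = 0.880279.
East component: ΔE = −sin λ·ΔX + cos λ·ΔY = −(0.474457)(610.8) + (0.880279)(434.1) = 92.33 m.
1° of latitude spans 111300 m; at latitude φ, 1° of longitude spans that × cos φ = 38083.3 m, so Δλ = 92.33 / 38083.3 × 3600 = 8.728″.

Δλ = 8.73″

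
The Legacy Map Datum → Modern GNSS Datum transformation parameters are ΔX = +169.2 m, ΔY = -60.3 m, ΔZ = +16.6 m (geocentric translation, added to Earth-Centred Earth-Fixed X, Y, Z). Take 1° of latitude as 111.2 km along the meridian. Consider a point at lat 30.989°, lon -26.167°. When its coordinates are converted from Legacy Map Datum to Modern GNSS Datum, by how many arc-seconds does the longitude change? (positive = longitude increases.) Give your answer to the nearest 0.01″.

sin φ = 0.514874, cos φ = 0.857266, sin λ = -0.440989, cos λ = 0.897513.
East component: ΔE = −sin λ·ΔX + cos λ·ΔY = −(-0.440989)(169.2) + (0.897513)(-60.3) = 20.50 m.
1° of latitude spans 111200 m; at latitude φ, 1° of longitude spans that × cos φ = 95328.0 m, so Δλ = 20.50 / 95328.0 × 3600 = 0.774″.

Δλ = 0.77″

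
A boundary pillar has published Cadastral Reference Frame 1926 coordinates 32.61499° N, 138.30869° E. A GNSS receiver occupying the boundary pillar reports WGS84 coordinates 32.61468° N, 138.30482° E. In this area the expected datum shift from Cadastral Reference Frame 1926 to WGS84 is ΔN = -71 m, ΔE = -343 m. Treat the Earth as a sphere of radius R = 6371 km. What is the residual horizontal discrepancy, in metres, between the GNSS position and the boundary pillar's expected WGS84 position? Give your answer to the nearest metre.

Observed coordinate differences: Δφ = -0.00031°, Δλ = -0.00387°.
Converting to metres (1° lat = 111195 m, cos φ = 0.842311): observed ΔN = -34.5 m, observed ΔE = -362.5 m.
Subtracting the expected shift leaves a residual of -34.5 − (-71) = 36.5 m north and -362.5 − (-343) = -19.5 m east.
Residual distance = √(36.5² + (-19.5)²) = 41.4 m.

41 m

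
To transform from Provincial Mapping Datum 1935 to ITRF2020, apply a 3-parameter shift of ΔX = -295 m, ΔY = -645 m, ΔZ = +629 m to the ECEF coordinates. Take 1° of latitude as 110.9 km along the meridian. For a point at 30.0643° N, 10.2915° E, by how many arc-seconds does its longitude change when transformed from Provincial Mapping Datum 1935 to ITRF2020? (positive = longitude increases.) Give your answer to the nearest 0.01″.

sin φ = 0.500972, cos φ = 0.865464, sin λ = 0.178656, cos λ = 0.983912.
East component: ΔE = −sin λ·ΔX + cos λ·ΔY = −(0.178656)(-295) + (0.983912)(-645) = -581.92 m.
1° of latitude spans 110900 m; at latitude φ, 1° of longitude spans that × cos φ = 95979.9 m, so Δλ = -581.92 / 95979.9 × 3600 = -21.827″.

Δλ = -21.83″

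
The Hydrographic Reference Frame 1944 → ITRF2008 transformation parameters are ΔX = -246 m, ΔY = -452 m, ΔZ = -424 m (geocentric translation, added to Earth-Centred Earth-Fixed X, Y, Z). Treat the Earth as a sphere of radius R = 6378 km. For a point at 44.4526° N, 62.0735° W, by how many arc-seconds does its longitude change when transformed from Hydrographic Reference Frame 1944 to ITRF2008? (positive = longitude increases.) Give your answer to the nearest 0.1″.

sin φ = 0.700319, cos φ = 0.713830, sin λ = -0.883549, cos λ = 0.468339.
East component: ΔE = −sin λ·ΔX + cos λ·ΔY = −(-0.883549)(-246) + (0.468339)(-452) = -429.04 m.
1° of latitude spans πR/180 = 111317 m; at latitude φ, 1° of longitude spans that × cos φ = 79461.5 m, so Δλ = -429.04 / 79461.5 × 3600 = -19.438″.

Δλ = -19.4″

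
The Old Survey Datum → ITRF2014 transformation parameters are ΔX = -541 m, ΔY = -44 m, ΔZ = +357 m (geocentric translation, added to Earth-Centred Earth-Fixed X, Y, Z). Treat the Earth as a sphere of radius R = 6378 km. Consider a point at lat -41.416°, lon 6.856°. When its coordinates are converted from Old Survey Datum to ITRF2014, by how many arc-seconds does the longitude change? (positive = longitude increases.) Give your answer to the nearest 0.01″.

sin φ = -0.661521, cos φ = 0.749926, sin λ = 0.119374, cos λ = 0.992849.
East component: ΔE = −sin λ·ΔX + cos λ·ΔY = −(0.119374)(-541) + (0.992849)(-44) = 20.90 m.
1° of latitude spans πR/180 = 111317 m; at latitude φ, 1° of longitude spans that × cos φ = 83479.6 m, so Δλ = 20.90 / 83479.6 × 3600 = 0.901″.

Δλ = 0.90″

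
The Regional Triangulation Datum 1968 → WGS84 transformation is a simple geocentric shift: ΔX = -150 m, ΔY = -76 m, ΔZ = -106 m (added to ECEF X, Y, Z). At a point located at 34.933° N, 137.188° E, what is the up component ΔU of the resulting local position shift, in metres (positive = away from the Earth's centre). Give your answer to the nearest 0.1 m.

The local up (radial) axis is (cos φ cos λ, cos φ sin λ, sin φ), giving ΔU = 90.212 − 42.343 − 60.698 = -12.83 m.

ΔU = -12.8 m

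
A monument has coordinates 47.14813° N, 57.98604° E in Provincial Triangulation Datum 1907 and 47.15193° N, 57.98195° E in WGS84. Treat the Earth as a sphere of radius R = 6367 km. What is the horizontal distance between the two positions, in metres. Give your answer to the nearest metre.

Δφ = 47.15193° − 47.14813° = +0.00380°; Δλ = 57.98195° − 57.98604° = -0.00409°.
1° along a meridian = πR/180 = 111125 m.
ΔN = Δφ × 111125 = 422.3 m; ΔE = Δλ × 111125 × cos(47.14813°) = -0.00409 × 111125 × 0.680105 = -309.1 m.
Distance = √(ΔE² + ΔN²) = √((-309.1)² + 422.3²) = 523.3 m.

523 m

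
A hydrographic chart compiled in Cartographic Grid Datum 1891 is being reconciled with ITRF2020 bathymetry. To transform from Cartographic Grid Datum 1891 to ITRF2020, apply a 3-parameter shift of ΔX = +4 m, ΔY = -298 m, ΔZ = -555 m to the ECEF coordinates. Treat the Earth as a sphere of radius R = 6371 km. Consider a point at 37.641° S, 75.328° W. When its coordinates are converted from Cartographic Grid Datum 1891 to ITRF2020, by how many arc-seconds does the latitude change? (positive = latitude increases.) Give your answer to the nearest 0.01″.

Δφ = -8.51″

sin φ = -0.610712, cos φ = 0.791853, sin λ = -0.967392, cos λ = 0.253285.
North component: ΔN = −sin φ cos λ·ΔX − sin φ sin λ·ΔY + cos φ·ΔZ = −(-0.610712)(0.253285)(4) − (-0.610712)(-0.967392)(-298) + (0.791853)(-555) = -262.80 m.
1° of latitude spans πR/180 = 111195 m, so Δφ = -262.80 / 111195 × 3600 = -8.508″.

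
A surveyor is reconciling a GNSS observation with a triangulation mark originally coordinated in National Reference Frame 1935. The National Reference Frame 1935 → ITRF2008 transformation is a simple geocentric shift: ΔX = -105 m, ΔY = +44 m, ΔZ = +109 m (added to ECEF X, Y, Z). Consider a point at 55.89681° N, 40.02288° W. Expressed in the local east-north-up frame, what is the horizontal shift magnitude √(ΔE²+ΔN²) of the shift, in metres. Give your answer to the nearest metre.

155 m

At φ = 55.89681°, λ = -40.02288°: sin φ = 0.828029, cos φ = 0.560685, sin λ = -0.643093, cos λ = 0.765788.
ΔE = −sin λ·ΔX + cos λ·ΔY = −(-0.643093)·(-105) + (0.765788)·(44) = -33.83 m.
ΔN = −sin φ cos λ·ΔX − sin φ sin λ·ΔY + cos φ·ΔZ = −(0.828029)(0.765788)(-105) − (0.828029)(-0.643093)(44) + (0.560685)(109) = 151.12 m.
Horizontal magnitude = √(ΔE² + ΔN²) = √((-33.83)² + 151.12²) = 154.86 m.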